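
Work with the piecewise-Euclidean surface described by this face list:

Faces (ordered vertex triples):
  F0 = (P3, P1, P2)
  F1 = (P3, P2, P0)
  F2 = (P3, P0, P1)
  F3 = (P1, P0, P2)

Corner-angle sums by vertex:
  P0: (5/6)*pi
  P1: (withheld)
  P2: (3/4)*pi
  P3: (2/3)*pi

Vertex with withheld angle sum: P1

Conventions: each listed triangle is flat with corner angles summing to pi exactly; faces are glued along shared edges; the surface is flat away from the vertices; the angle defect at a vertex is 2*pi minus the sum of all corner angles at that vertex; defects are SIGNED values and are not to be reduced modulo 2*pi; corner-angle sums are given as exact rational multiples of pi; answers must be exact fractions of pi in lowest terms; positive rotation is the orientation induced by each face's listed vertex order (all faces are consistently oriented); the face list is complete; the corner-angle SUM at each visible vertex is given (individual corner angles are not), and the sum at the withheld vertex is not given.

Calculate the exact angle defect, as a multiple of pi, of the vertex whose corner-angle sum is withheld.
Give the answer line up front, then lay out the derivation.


Answer: defect(P1) = pi/4

V = 4, E = 6, F = 4; chi = V - E + F = 2
Gauss-Bonnet: total defect = 2*pi*chi = 4*pi; visible defects sum to (15/4)*pi


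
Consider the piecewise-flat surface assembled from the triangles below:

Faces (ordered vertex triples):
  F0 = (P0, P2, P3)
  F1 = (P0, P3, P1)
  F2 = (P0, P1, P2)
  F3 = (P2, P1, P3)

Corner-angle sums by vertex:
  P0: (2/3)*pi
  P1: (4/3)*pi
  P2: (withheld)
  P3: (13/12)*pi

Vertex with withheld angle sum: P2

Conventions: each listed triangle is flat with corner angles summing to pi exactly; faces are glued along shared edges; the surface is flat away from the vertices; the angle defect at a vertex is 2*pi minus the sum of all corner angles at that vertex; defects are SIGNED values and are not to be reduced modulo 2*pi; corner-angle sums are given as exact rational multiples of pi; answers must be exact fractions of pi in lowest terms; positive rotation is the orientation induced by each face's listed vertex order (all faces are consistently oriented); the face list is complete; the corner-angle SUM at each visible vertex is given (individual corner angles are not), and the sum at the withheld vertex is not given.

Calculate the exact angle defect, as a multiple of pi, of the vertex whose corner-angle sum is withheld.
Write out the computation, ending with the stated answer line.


V = 4, E = 6, F = 4; chi = V - E + F = 2
Gauss-Bonnet: total defect = 2*pi*chi = 4*pi; visible defects sum to (35/12)*pi

Answer: defect(P2) = (13/12)*pi


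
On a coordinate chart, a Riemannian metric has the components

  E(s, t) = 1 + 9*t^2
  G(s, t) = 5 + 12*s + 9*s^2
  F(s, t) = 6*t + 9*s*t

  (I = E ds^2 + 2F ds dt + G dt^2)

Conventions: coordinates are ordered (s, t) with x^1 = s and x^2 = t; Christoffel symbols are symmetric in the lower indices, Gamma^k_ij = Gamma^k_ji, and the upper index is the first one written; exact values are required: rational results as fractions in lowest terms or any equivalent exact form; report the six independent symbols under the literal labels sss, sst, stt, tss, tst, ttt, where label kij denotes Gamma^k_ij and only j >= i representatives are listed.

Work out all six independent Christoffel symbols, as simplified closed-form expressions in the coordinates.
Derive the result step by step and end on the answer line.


E = 1 + 9*t^2; F = 6*t + 9*s*t; G = 5 + 12*s + 9*s^2
Gamma^k_ij = (1/2) g^{kl} (d_i g_jl + d_j g_il - d_l g_ij), with g^inv = (1/(EG-F^2)) [[G, -F], [-F, E]]
first partials: E_s = 0, E_t = 18*t, F_s = 9*t, F_t = 6 + 9*s, G_s = 12 + 18*s, G_t = 0
D = EG - F^2 = 5 + 12*s + 9*t^2 + 9*s^2
expanded: Gamma^s_ss = (G E_s - 2F F_s + F E_t)/(2D), Gamma^s_st = (G E_t - F G_s)/(2D), Gamma^s_tt = (2G F_t - G G_s - F G_t)/(2D), Gamma^t_ss = (2E F_s - E E_t - F E_s)/(2D), Gamma^t_st = (E G_s - F E_t)/(2D), Gamma^t_tt = (E G_t - 2F F_t + F G_s)/(2D); substitute and cancel common factors

Answer: Gamma_sss = 0, Gamma_sst = 9*t/(9*s^2 + 12*s + 9*t^2 + 5), Gamma_stt = 0, Gamma_tss = 0, Gamma_tst = (9*s + 6)/(9*s^2 + 12*s + 9*t^2 + 5), Gamma_ttt = 0


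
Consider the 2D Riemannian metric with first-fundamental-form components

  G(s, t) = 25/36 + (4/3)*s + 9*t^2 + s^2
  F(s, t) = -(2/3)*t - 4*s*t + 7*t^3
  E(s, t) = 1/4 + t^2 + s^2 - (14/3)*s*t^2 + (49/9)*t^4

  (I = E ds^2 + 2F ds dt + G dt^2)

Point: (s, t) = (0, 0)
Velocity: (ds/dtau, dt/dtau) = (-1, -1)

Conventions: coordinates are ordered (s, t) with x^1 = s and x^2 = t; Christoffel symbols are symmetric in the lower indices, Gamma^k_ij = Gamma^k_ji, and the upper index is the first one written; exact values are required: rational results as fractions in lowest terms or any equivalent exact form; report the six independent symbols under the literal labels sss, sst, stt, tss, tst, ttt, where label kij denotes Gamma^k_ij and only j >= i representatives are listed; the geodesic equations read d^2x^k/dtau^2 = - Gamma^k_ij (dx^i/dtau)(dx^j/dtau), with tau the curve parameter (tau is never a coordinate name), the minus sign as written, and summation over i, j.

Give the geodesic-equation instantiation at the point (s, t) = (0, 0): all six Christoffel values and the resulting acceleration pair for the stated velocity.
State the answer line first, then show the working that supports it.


Answer: Gamma_sss = 0, Gamma_sst = 0, Gamma_stt = -16/3, Gamma_tss = 0, Gamma_tst = 24/25, Gamma_ttt = 0; accelerations (d^2s/dtau^2, d^2t/dtau^2) = (16/3, -48/25)

E = 1/4, F = 0, G = 25/36 at the point
E_s = 0, E_t = 0, F_s = 0, F_t = -2/3, G_s = 4/3, G_t = 0
EG - F^2 = 25/144;  g^inv = (144/25) * [[25/36, 0], [0, 1/4]]
first-kind symbols [ij,l] = (1/2)(d_i g_jl + d_j g_il - d_l g_ij): [ss,s] = E_s/2 = 0, [ss,t] = F_s - E_t/2 = 0, [st,s] = E_t/2 = 0, [st,t] = G_s/2 = 2/3, [tt,s] = F_t - G_s/2 = -4/3, [tt,t] = G_t/2 = 0
Gamma^s_ij = (G*[ij,s] - F*[ij,t])/(EG - F^2), Gamma^t_ij = (E*[ij,t] - F*[ij,s])/(EG - F^2)
Gamma_sss = 0, Gamma_sst = 0, Gamma_stt = -16/3, Gamma_tss = 0, Gamma_tst = 24/25, Gamma_ttt = 0
d^2s/dtau^2 = -(Gamma_sss*(-1)^2 + 2*Gamma_sst*(-1)*(-1) + Gamma_stt*(-1)^2) = 16/3
d^2t/dtau^2 = -(Gamma_tss*(-1)^2 + 2*Gamma_tst*(-1)*(-1) + Gamma_ttt*(-1)^2) = -48/25


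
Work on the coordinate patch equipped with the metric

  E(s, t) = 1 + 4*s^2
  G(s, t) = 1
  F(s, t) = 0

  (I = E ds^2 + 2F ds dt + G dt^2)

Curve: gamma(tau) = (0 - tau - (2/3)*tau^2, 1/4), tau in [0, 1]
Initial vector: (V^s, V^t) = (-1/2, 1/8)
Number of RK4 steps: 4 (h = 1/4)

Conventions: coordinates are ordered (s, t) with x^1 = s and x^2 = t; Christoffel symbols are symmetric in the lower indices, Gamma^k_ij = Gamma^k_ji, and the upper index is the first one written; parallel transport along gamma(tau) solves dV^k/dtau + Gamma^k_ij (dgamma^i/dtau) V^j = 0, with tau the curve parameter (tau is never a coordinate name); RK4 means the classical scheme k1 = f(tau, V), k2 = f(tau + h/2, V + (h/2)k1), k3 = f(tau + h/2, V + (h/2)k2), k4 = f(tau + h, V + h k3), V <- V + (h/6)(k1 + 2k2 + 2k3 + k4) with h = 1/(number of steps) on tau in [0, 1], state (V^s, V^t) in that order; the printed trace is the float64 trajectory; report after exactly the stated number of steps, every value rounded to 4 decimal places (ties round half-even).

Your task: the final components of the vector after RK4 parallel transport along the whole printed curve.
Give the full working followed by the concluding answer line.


gamma'(tau) = (-1 - (4/3)*tau, 0); f(tau, V)^k = -Gamma^k_ij(gamma(tau)) gamma'^i(tau) V^j; h = 1/4; intermediate values shown to 6 dp
curve data and Christoffel symbols at the stage parameters:
  tau = 0.000000: gamma = (0.000000, 0.250000), gamma' = (-1.000000, 0.000000); Gamma_sss = 0.000000, Gamma_sst = 0.000000, Gamma_stt = 0.000000, Gamma_tss = 0.000000, Gamma_tst = 0.000000, Gamma_ttt = 0.000000
  tau = 0.125000: gamma = (-0.135417, 0.250000), gamma' = (-1.166667, 0.000000); Gamma_sss = -0.504650, Gamma_sst = 0.000000, Gamma_stt = 0.000000, Gamma_tss = 0.000000, Gamma_tst = 0.000000, Gamma_ttt = 0.000000
  tau = 0.250000: gamma = (-0.291667, 0.250000), gamma' = (-1.333333, 0.000000); Gamma_sss = -0.870466, Gamma_sst = 0.000000, Gamma_stt = 0.000000, Gamma_tss = 0.000000, Gamma_tst = 0.000000, Gamma_ttt = 0.000000
  tau = 0.375000: gamma = (-0.468750, 0.250000), gamma' = (-1.500000, 0.000000); Gamma_sss = -0.997921, Gamma_sst = 0.000000, Gamma_stt = 0.000000, Gamma_tss = 0.000000, Gamma_tst = 0.000000, Gamma_ttt = 0.000000
  tau = 0.500000: gamma = (-0.666667, 0.250000), gamma' = (-1.666667, 0.000000); Gamma_sss = -0.960000, Gamma_sst = 0.000000, Gamma_stt = 0.000000, Gamma_tss = 0.000000, Gamma_tst = 0.000000, Gamma_ttt = 0.000000
  tau = 0.625000: gamma = (-0.885417, 0.250000), gamma' = (-1.833333, 0.000000); Gamma_sss = -0.856333, Gamma_sst = 0.000000, Gamma_stt = 0.000000, Gamma_tss = 0.000000, Gamma_tst = 0.000000, Gamma_ttt = 0.000000
  tau = 0.750000: gamma = (-1.125000, 0.250000), gamma' = (-2.000000, 0.000000); Gamma_sss = -0.742268, Gamma_sst = 0.000000, Gamma_stt = 0.000000, Gamma_tss = 0.000000, Gamma_tst = 0.000000, Gamma_ttt = 0.000000
  tau = 0.875000: gamma = (-1.385417, 0.250000), gamma' = (-2.166667, 0.000000); Gamma_sss = -0.638624, Gamma_sst = 0.000000, Gamma_stt = 0.000000, Gamma_tss = 0.000000, Gamma_tst = 0.000000, Gamma_ttt = 0.000000
  tau = 1.000000: gamma = (-1.666667, 0.250000), gamma' = (-2.333333, 0.000000); Gamma_sss = -0.550459, Gamma_sst = 0.000000, Gamma_stt = 0.000000, Gamma_tss = 0.000000, Gamma_tst = 0.000000, Gamma_ttt = 0.000000
step 0: V^s = -0.5000, V^t = 0.1250
step 1: k1 = (0.000000, 0.000000), k2 = (0.294379, 0.000000), k3 = (0.272715, 0.000000), k4 = (0.501181, 0.000000); V <- V + (h/6)(k1 + 2k2 + 2k3 + k4): V^s = -0.4319, V^t = 0.1250
step 2: k1 = (0.501226, 0.000000), k2 = (0.552658, 0.000000), k3 = (0.543035, 0.000000), k4 = (0.473762, 0.000000); V <- V + (h/6)(k1 + 2k2 + 2k3 + k4): V^s = -0.2999, V^t = 0.1250
step 3: k1 = (0.479884, 0.000000), k2 = (0.376695, 0.000000), k3 = (0.396945, 0.000000), k4 = (0.297933, 0.000000); V <- V + (h/6)(k1 + 2k2 + 2k3 + k4): V^s = -0.2030, V^t = 0.1250
step 4: k1 = (0.301433, 0.000000), k2 = (0.228819, 0.000000), k3 = (0.241378, 0.000000), k4 = (0.183289, 0.000000); V <- V + (h/6)(k1 + 2k2 + 2k3 + k4): V^s = -0.1437, V^t = 0.1250

Answer: V^s = -0.1437, V^t = 0.1250


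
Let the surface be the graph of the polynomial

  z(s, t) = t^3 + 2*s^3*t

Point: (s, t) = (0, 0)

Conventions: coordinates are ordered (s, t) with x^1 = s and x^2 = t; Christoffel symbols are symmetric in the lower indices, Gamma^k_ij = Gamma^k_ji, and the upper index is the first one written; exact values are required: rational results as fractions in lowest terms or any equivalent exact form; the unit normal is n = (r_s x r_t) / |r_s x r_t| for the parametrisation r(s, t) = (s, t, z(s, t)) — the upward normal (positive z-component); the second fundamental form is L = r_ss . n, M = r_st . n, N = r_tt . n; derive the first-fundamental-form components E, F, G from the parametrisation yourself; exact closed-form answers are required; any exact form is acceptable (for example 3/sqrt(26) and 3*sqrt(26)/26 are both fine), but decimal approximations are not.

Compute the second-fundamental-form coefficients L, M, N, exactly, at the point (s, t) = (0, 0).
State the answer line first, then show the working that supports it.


Answer: L = 0, M = 0, N = 0

z_s = 0, z_t = 0, z_ss = 0, z_st = 0, z_tt = 0
E = 1, F = 0, G = 1; answer radicand W^2 = 1
unnormalised second-form numerators: l = 0, m = 0, n = 0; L = l/sqrt(1), and similarly M = m/sqrt(W^2), N = n/sqrt(W^2)


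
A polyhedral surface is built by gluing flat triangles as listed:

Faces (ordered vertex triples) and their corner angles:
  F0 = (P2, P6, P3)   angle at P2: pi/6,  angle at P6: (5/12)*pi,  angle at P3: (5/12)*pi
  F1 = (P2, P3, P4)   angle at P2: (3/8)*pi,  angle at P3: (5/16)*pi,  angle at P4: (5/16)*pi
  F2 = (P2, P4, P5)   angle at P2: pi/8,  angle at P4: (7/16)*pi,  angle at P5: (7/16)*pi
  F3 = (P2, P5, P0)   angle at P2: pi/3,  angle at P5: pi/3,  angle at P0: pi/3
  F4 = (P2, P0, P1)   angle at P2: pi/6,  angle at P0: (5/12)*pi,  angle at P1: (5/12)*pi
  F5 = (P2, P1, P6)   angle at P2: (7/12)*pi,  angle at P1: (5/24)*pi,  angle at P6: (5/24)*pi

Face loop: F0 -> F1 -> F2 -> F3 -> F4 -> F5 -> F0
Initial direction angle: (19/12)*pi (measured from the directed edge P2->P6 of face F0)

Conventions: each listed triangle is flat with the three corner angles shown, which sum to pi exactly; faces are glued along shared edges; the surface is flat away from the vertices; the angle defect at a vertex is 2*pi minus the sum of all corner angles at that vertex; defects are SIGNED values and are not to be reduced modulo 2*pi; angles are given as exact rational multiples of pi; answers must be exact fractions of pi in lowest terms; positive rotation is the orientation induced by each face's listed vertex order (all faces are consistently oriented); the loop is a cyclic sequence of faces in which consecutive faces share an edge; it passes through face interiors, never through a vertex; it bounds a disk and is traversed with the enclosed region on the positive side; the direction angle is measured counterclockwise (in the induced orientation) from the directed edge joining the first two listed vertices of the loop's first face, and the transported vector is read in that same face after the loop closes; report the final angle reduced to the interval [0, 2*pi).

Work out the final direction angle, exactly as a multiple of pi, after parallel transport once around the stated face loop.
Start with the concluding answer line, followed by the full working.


Answer: final direction angle = (11/6)*pi

enclosed vertex P2: corner angles sum to (7/4)*pi, defect = 2*pi - (7/4)*pi = pi/4
the rotation equals the total enclosed defect, so the final angle is initial + defects (mod 2*pi)
final angle = (19/12)*pi + pi/4 = (11/6)*pi (mod 2*pi)


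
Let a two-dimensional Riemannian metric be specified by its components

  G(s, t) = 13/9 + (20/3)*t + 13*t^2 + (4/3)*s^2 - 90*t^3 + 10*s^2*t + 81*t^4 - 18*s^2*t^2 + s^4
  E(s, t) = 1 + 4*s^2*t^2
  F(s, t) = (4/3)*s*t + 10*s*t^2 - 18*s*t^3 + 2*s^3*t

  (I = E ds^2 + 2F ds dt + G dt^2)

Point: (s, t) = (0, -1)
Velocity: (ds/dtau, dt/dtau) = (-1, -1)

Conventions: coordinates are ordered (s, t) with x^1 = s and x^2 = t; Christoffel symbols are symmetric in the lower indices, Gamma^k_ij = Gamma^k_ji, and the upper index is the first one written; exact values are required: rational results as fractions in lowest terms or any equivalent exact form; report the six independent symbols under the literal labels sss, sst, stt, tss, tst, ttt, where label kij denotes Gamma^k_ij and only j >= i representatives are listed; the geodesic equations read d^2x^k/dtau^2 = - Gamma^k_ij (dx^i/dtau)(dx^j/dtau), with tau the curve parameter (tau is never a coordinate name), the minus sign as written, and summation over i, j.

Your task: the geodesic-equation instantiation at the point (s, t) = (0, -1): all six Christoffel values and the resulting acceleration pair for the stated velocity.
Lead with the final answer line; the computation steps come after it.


Answer: Gamma_sss = 0, Gamma_sst = 0, Gamma_stt = 0, Gamma_tss = 240/1609, Gamma_tst = 0, Gamma_ttt = -2760/1609; accelerations (d^2s/dtau^2, d^2t/dtau^2) = (0, 2520/1609)

E = 1, F = 0, G = 1609/9 at the point
E_s = 0, E_t = 0, F_s = 80/3, F_t = 0, G_s = 0, G_t = -1840/3
EG - F^2 = 1609/9;  g^inv = (9/1609) * [[1609/9, 0], [0, 1]]
first-kind symbols [ij,l] = (1/2)(d_i g_jl + d_j g_il - d_l g_ij): [ss,s] = E_s/2 = 0, [ss,t] = F_s - E_t/2 = 80/3, [st,s] = E_t/2 = 0, [st,t] = G_s/2 = 0, [tt,s] = F_t - G_s/2 = 0, [tt,t] = G_t/2 = -920/3
Gamma^s_ij = (G*[ij,s] - F*[ij,t])/(EG - F^2), Gamma^t_ij = (E*[ij,t] - F*[ij,s])/(EG - F^2)
Gamma_sss = 0, Gamma_sst = 0, Gamma_stt = 0, Gamma_tss = 240/1609, Gamma_tst = 0, Gamma_ttt = -2760/1609
d^2s/dtau^2 = -(Gamma_sss*(-1)^2 + 2*Gamma_sst*(-1)*(-1) + Gamma_stt*(-1)^2) = 0
d^2t/dtau^2 = -(Gamma_tss*(-1)^2 + 2*Gamma_tst*(-1)*(-1) + Gamma_ttt*(-1)^2) = 2520/1609


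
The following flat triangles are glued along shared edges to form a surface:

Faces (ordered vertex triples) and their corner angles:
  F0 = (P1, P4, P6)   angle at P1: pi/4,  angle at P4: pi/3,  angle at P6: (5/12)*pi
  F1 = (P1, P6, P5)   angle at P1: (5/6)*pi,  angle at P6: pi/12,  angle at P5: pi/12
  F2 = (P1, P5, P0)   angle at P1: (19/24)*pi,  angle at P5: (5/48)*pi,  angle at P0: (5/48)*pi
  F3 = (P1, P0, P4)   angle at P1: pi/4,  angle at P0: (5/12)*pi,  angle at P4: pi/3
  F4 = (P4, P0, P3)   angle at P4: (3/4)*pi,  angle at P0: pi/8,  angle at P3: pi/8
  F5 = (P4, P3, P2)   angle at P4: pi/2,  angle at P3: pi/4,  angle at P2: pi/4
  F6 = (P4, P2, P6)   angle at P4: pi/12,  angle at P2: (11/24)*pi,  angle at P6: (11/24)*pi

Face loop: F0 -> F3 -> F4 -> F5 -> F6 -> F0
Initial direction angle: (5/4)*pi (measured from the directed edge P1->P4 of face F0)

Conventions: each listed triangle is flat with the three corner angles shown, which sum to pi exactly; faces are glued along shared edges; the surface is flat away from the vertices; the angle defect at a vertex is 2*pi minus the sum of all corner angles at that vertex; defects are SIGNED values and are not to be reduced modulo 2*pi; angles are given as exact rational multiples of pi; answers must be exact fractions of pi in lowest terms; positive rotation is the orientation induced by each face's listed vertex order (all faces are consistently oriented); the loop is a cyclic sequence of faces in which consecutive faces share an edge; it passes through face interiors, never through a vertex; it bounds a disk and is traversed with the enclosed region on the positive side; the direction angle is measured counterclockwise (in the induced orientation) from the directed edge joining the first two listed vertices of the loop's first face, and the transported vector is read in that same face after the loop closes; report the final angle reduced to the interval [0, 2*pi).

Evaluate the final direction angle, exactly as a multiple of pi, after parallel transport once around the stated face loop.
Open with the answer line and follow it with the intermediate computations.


Answer: final direction angle = (5/4)*pi

enclosed vertex P4: corner angles sum to 2*pi, defect = 2*pi - 2*pi = 0
the final direction is the initial angle plus the enclosed defects, taken mod 2*pi in the induced orientation
final angle = (5/4)*pi + 0 = (5/4)*pi (mod 2*pi)


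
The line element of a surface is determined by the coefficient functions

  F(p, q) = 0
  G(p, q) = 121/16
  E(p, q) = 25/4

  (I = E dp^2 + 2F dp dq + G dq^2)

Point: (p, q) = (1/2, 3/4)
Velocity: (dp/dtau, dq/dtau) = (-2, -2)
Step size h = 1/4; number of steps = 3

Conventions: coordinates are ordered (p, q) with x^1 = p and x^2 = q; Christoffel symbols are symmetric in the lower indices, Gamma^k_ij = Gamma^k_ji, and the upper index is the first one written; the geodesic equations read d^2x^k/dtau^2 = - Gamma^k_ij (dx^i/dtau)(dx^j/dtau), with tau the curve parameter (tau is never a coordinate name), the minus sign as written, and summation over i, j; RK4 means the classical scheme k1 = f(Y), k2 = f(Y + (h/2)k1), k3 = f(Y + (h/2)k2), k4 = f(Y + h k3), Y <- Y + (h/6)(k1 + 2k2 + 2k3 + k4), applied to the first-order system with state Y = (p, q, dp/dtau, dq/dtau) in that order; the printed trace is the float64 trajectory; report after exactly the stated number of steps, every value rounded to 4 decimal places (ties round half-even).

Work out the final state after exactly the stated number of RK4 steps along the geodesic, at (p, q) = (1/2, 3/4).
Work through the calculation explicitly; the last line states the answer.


f(Y) = (dp/dtau, dq/dtau, -Gamma^p_ij Y'^i Y'^j, -Gamma^q_ij Y'^i Y'^j) with the Gammas evaluated at the stage position; h = 0.250000; intermediate values shown to 6 dp
step 0: p = 0.5000, q = 0.7500, dp/dtau = -2.0000, dq/dtau = -2.0000
step 1:
  k1: at (p, q) = (0.500000, 0.750000), (dp/dtau, dq/dtau) = (-2.000000, -2.000000); Gamma_ppp = 0.000000, Gamma_ppq = 0.000000, Gamma_pqq = 0.000000, Gamma_qpp = 0.000000, Gamma_qpq = 0.000000, Gamma_qqq = 0.000000; k1 = (-2.000000, -2.000000, 0.000000, 0.000000)
  k2: at (p, q) = (0.250000, 0.500000), (dp/dtau, dq/dtau) = (-2.000000, -2.000000); Gamma_ppp = 0.000000, Gamma_ppq = 0.000000, Gamma_pqq = 0.000000, Gamma_qpp = 0.000000, Gamma_qpq = 0.000000, Gamma_qqq = 0.000000; k2 = (-2.000000, -2.000000, 0.000000, 0.000000)
  k3: at (p, q) = (0.250000, 0.500000), (dp/dtau, dq/dtau) = (-2.000000, -2.000000); Gamma_ppp = 0.000000, Gamma_ppq = 0.000000, Gamma_pqq = 0.000000, Gamma_qpp = 0.000000, Gamma_qpq = 0.000000, Gamma_qqq = 0.000000; k3 = (-2.000000, -2.000000, 0.000000, 0.000000)
  k4: at (p, q) = (0.000000, 0.250000), (dp/dtau, dq/dtau) = (-2.000000, -2.000000); Gamma_ppp = 0.000000, Gamma_ppq = 0.000000, Gamma_pqq = 0.000000, Gamma_qpp = 0.000000, Gamma_qpq = 0.000000, Gamma_qqq = 0.000000; k4 = (-2.000000, -2.000000, 0.000000, 0.000000)
  Y <- Y + (h/6)(k1 + 2k2 + 2k3 + k4): p = 0.0000, q = 0.2500, dp/dtau = -2.0000, dq/dtau = -2.0000
step 2:
  k1: at (p, q) = (0.000000, 0.250000), (dp/dtau, dq/dtau) = (-2.000000, -2.000000); Gamma_ppp = 0.000000, Gamma_ppq = 0.000000, Gamma_pqq = 0.000000, Gamma_qpp = 0.000000, Gamma_qpq = 0.000000, Gamma_qqq = 0.000000; k1 = (-2.000000, -2.000000, 0.000000, 0.000000)
  k2: at (p, q) = (-0.250000, 0.000000), (dp/dtau, dq/dtau) = (-2.000000, -2.000000); Gamma_ppp = 0.000000, Gamma_ppq = 0.000000, Gamma_pqq = 0.000000, Gamma_qpp = 0.000000, Gamma_qpq = 0.000000, Gamma_qqq = 0.000000; k2 = (-2.000000, -2.000000, 0.000000, 0.000000)
  k3: at (p, q) = (-0.250000, 0.000000), (dp/dtau, dq/dtau) = (-2.000000, -2.000000); Gamma_ppp = 0.000000, Gamma_ppq = 0.000000, Gamma_pqq = 0.000000, Gamma_qpp = 0.000000, Gamma_qpq = 0.000000, Gamma_qqq = 0.000000; k3 = (-2.000000, -2.000000, 0.000000, 0.000000)
  k4: at (p, q) = (-0.500000, -0.250000), (dp/dtau, dq/dtau) = (-2.000000, -2.000000); Gamma_ppp = 0.000000, Gamma_ppq = 0.000000, Gamma_pqq = 0.000000, Gamma_qpp = 0.000000, Gamma_qpq = 0.000000, Gamma_qqq = 0.000000; k4 = (-2.000000, -2.000000, 0.000000, 0.000000)
  Y <- Y + (h/6)(k1 + 2k2 + 2k3 + k4): p = -0.5000, q = -0.2500, dp/dtau = -2.0000, dq/dtau = -2.0000
step 3:
  k1: at (p, q) = (-0.500000, -0.250000), (dp/dtau, dq/dtau) = (-2.000000, -2.000000); Gamma_ppp = 0.000000, Gamma_ppq = 0.000000, Gamma_pqq = 0.000000, Gamma_qpp = 0.000000, Gamma_qpq = 0.000000, Gamma_qqq = 0.000000; k1 = (-2.000000, -2.000000, 0.000000, 0.000000)
  k2: at (p, q) = (-0.750000, -0.500000), (dp/dtau, dq/dtau) = (-2.000000, -2.000000); Gamma_ppp = 0.000000, Gamma_ppq = 0.000000, Gamma_pqq = 0.000000, Gamma_qpp = 0.000000, Gamma_qpq = 0.000000, Gamma_qqq = 0.000000; k2 = (-2.000000, -2.000000, 0.000000, 0.000000)
  k3: at (p, q) = (-0.750000, -0.500000), (dp/dtau, dq/dtau) = (-2.000000, -2.000000); Gamma_ppp = 0.000000, Gamma_ppq = 0.000000, Gamma_pqq = 0.000000, Gamma_qpp = 0.000000, Gamma_qpq = 0.000000, Gamma_qqq = 0.000000; k3 = (-2.000000, -2.000000, 0.000000, 0.000000)
  k4: at (p, q) = (-1.000000, -0.750000), (dp/dtau, dq/dtau) = (-2.000000, -2.000000); Gamma_ppp = 0.000000, Gamma_ppq = 0.000000, Gamma_pqq = 0.000000, Gamma_qpp = 0.000000, Gamma_qpq = 0.000000, Gamma_qqq = 0.000000; k4 = (-2.000000, -2.000000, 0.000000, 0.000000)
  Y <- Y + (h/6)(k1 + 2k2 + 2k3 + k4): p = -1.0000, q = -0.7500, dp/dtau = -2.0000, dq/dtau = -2.0000

Answer: p = -1.0000, q = -0.7500, dp/dtau = -2.0000, dq/dtau = -2.0000


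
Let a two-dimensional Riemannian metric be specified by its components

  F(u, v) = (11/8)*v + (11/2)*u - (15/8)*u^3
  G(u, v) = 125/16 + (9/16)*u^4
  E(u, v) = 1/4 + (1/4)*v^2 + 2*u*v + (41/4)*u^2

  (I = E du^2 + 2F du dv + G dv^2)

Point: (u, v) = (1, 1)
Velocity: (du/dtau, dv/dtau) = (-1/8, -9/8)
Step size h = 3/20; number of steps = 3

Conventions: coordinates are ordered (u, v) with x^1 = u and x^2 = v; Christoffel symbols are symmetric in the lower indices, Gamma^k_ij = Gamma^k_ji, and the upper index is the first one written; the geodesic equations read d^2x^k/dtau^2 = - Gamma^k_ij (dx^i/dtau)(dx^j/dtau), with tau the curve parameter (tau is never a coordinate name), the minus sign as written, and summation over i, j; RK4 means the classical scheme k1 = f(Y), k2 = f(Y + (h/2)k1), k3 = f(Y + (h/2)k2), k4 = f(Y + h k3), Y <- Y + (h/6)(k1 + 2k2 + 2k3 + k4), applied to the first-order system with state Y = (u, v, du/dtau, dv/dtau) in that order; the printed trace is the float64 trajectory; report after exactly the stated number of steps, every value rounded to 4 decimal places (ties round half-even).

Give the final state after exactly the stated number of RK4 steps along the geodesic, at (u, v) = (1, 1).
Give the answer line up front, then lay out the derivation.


Answer: u = 0.9349, v = 0.4951, du/dtau = -0.1693, dv/dtau = -1.1173

f(Y) = (du/dtau, dv/dtau, -Gamma^u_ij Y'^i Y'^j, -Gamma^v_ij Y'^i Y'^j) with the Gammas evaluated at the stage position; h = 0.150000; intermediate values shown to 6 dp
step 0: u = 1.0000, v = 1.0000, du/dtau = -0.1250, dv/dtau = -1.1250
step 1:
  k1: at (u, v) = (1.000000, 1.000000), (du/dtau, dv/dtau) = (-0.125000, -1.125000); Gamma_uuu = 1.236148, Gamma_uuv = 0.059228, Gamma_uvv = 0.025602, Gamma_vuu = -0.902178, Gamma_vuv = 0.098968, Gamma_vvv = -0.015285; k1 = (-0.125000, -1.125000, -0.068375, 0.005606)
  k2: at (u, v) = (0.990625, 0.915625), (du/dtau, dv/dtau) = (-0.130128, -1.124580); Gamma_uuu = 1.244603, Gamma_uuv = 0.061213, Gamma_uvv = 0.029689, Gamma_vuu = -0.876089, Gamma_vuv = 0.095120, Gamma_vvv = -0.017359; k2 = (-0.130128, -1.124580, -0.076538, 0.008949)
  k3: at (u, v) = (0.990240, 0.915657), (du/dtau, dv/dtau) = (-0.130740, -1.124329); Gamma_uuu = 1.245066, Gamma_uuv = 0.061301, Gamma_uvv = 0.029851, Gamma_vuu = -0.875897, Gamma_vuv = 0.094925, Gamma_vvv = -0.017456; k3 = (-0.130740, -1.124329, -0.077039, 0.009131)
  k4: at (u, v) = (0.980389, 0.831351), (du/dtau, dv/dtau) = (-0.136556, -1.123630); Gamma_uuu = 1.254033, Gamma_uuv = 0.063377, Gamma_uvv = 0.034318, Gamma_vuu = -0.849061, Gamma_vuv = 0.090960, Gamma_vvv = -0.019640; k4 = (-0.136556, -1.123630, -0.086162, 0.012716)
  Y <- Y + (h/6)(k1 + 2k2 + 2k3 + k4): u = 0.9804, v = 0.8313, du/dtau = -0.1365, dv/dtau = -1.1236
step 2:
  k1: at (u, v) = (0.980418, 0.831339), (du/dtau, dv/dtau) = (-0.136542, -1.123638); Gamma_uuu = 1.253998, Gamma_uuv = 0.063370, Gamma_uvv = 0.034305, Gamma_vuu = -0.849074, Gamma_vuv = 0.090975, Gamma_vvv = -0.019632; k1 = (-0.136542, -1.123638, -0.086137, 0.012702)
  k2: at (u, v) = (0.970177, 0.747066), (du/dtau, dv/dtau) = (-0.143003, -1.122685); Gamma_uuu = 1.263374, Gamma_uuv = 0.065514, Gamma_uvv = 0.039136, Gamma_vuu = -0.821503, Gamma_vuv = 0.086949, Gamma_vvv = -0.021901; k2 = (-0.143003, -1.122685, -0.096199, 0.016486)
  k3: at (u, v) = (0.969692, 0.747137), (du/dtau, dv/dtau) = (-0.143757, -1.122402); Gamma_uuu = 1.263962, Gamma_uuv = 0.065628, Gamma_uvv = 0.039355, Gamma_vuu = -0.821237, Gamma_vuv = 0.086710, Gamma_vvv = -0.022027; k3 = (-0.143757, -1.122402, -0.096879, 0.016739)
  k4: at (u, v) = (0.958854, 0.662979), (du/dtau, dv/dtau) = (-0.151074, -1.121127); Gamma_uuu = 1.274008, Gamma_uuv = 0.067887, Gamma_uvv = 0.044683, Gamma_vuu = -0.792772, Gamma_vuv = 0.082539, Gamma_vvv = -0.024435; k4 = (-0.151074, -1.121127, -0.108238, 0.020848)
  Y <- Y + (h/6)(k1 + 2k2 + 2k3 + k4): u = 0.9589, v = 0.6630, du/dtau = -0.1511, dv/dtau = -1.1211
step 3:
  k1: at (u, v) = (0.958889, 0.662965), (du/dtau, dv/dtau) = (-0.151056, -1.121138); Gamma_uuu = 1.273965, Gamma_uuv = 0.067879, Gamma_uvv = 0.044667, Gamma_vuu = -0.792790, Gamma_vuv = 0.082556, Gamma_vvv = -0.024426; k1 = (-0.151056, -1.121138, -0.108204, 0.020830)
  k2: at (u, v) = (0.947560, 0.578880), (du/dtau, dv/dtau) = (-0.159171, -1.119576); Gamma_uuu = 1.284556, Gamma_uuv = 0.070224, Gamma_uvv = 0.050475, Gamma_vuu = -0.763452, Gamma_vuv = 0.078307, Gamma_vvv = -0.026943; k2 = (-0.159171, -1.119576, -0.120841, 0.025205)
  k3: at (u, v) = (0.946951, 0.578997), (du/dtau, dv/dtau) = (-0.160119, -1.119248); Gamma_uuu = 1.285303, Gamma_uuv = 0.070372, Gamma_uvv = 0.050774, Gamma_vuu = -0.763085, Gamma_vuv = 0.078017, Gamma_vvv = -0.027106; k3 = (-0.160119, -1.119248, -0.121781, 0.025557)
  k4: at (u, v) = (0.934871, 0.495078), (du/dtau, dv/dtau) = (-0.169323, -1.117304); Gamma_uuu = 1.296774, Gamma_uuv = 0.072866, Gamma_uvv = 0.057249, Gamma_vuu = -0.732654, Gamma_vuv = 0.073593, Gamma_vvv = -0.029801; k4 = (-0.169323, -1.117304, -0.136217, 0.030363)
  Y <- Y + (h/6)(k1 + 2k2 + 2k3 + k4): u = 0.9349, v = 0.4951, du/dtau = -0.1693, dv/dtau = -1.1173


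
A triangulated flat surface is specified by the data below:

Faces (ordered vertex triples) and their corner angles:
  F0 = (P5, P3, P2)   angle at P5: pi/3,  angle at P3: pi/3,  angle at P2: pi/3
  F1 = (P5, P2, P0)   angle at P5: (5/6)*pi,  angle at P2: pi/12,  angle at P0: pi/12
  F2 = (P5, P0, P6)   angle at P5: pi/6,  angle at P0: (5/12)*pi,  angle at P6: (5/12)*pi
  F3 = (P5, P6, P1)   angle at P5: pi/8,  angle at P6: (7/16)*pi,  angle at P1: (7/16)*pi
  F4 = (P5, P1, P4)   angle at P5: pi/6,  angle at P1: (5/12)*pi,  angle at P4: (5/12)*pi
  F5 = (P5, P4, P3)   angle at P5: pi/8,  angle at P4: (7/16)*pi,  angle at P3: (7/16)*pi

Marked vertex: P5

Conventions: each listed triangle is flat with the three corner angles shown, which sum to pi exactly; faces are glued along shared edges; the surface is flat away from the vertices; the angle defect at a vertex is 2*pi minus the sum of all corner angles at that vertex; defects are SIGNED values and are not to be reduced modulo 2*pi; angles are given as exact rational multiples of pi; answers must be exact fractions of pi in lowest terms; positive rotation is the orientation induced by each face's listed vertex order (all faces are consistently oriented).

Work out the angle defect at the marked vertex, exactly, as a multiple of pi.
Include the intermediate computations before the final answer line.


Sum of corner angles at P5: (7/4)*pi
defect = 2*pi - (7/4)*pi

Answer: defect(P5) = pi/4


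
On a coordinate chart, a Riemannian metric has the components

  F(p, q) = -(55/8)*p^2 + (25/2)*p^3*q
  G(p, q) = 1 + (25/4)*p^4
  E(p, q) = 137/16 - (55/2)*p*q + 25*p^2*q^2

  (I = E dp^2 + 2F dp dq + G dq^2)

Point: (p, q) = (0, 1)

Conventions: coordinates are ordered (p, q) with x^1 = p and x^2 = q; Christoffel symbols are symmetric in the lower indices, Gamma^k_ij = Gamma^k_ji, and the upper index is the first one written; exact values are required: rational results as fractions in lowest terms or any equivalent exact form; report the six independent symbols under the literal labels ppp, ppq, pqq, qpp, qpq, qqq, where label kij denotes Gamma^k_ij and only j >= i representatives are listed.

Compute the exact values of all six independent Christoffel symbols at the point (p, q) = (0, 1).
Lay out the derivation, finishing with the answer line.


E = 137/16, F = 0, G = 1 at the point
E_p = -55/2, E_q = 0, F_p = 0, F_q = 0, G_p = 0, G_q = 0
EG - F^2 = 137/16;  g^inv = (16/137) * [[1, 0], [0, 137/16]]
first-kind symbols [ij,l] = (1/2)(d_i g_jl + d_j g_il - d_l g_ij): [pp,p] = E_p/2 = -55/4, [pp,q] = F_p - E_q/2 = 0, [pq,p] = E_q/2 = 0, [pq,q] = G_p/2 = 0, [qq,p] = F_q - G_p/2 = 0, [qq,q] = G_q/2 = 0
Gamma^p_ij = (G*[ij,p] - F*[ij,q])/(EG - F^2), Gamma^q_ij = (E*[ij,q] - F*[ij,p])/(EG - F^2)

Answer: Gamma_ppp = -220/137, Gamma_ppq = 0, Gamma_pqq = 0, Gamma_qpp = 0, Gamma_qpq = 0, Gamma_qqq = 0


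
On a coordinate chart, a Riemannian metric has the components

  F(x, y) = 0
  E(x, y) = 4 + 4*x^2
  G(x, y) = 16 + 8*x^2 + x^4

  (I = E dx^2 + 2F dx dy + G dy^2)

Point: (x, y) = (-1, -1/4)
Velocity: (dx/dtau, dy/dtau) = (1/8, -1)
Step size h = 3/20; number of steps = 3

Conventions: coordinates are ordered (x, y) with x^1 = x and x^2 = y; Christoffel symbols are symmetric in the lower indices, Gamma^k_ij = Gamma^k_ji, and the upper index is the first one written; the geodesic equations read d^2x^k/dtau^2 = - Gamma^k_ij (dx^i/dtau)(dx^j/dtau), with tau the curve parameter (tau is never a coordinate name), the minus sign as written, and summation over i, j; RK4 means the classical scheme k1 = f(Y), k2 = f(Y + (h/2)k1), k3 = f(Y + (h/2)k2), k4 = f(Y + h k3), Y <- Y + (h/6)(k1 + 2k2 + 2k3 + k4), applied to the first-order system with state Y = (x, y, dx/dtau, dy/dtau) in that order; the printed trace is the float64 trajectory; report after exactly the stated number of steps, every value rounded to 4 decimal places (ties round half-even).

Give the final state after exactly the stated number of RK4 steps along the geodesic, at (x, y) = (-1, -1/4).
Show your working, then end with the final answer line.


f(Y) = (dx/dtau, dy/dtau, -Gamma^x_ij Y'^i Y'^j, -Gamma^y_ij Y'^i Y'^j) with the Gammas evaluated at the stage position; h = 0.150000; intermediate values shown to 6 dp
step 0: x = -1.0000, y = -0.2500, dx/dtau = 0.1250, dy/dtau = -1.0000
step 1:
  k1: at (x, y) = (-1.000000, -0.250000), (dx/dtau, dy/dtau) = (0.125000, -1.000000); Gamma_xxx = -0.500000, Gamma_xxy = 0.000000, Gamma_xyy = 1.250000, Gamma_yxx = 0.000000, Gamma_yxy = -0.400000, Gamma_yyy = 0.000000; k1 = (0.125000, -1.000000, -1.242188, -0.100000)
  k2: at (x, y) = (-0.990625, -0.325000), (dx/dtau, dy/dtau) = (0.031836, -1.007500); Gamma_xxx = -0.499978, Gamma_xxy = 0.000000, Gamma_xyy = 1.245279, Gamma_yxx = 0.000000, Gamma_yxy = -0.397735, Gamma_yyy = 0.000000; k2 = (0.031836, -1.007500, -1.263522, -0.025514)
  k3: at (x, y) = (-0.997612, -0.325562), (dx/dtau, dy/dtau) = (0.030236, -1.001914); Gamma_xxx = -0.499999, Gamma_xxy = 0.000000, Gamma_xyy = 1.248804, Gamma_yxx = 0.000000, Gamma_yxy = -0.399426, Gamma_yyy = 0.000000; k3 = (0.030236, -1.001914, -1.253131, -0.024200)
  k4: at (x, y) = (-0.995465, -0.400287), (dx/dtau, dy/dtau) = (-0.062970, -1.003630); Gamma_xxx = -0.499995, Gamma_xxy = 0.000000, Gamma_xyy = 1.247725, Gamma_yxx = 0.000000, Gamma_yxy = -0.398908, Gamma_yyy = 0.000000; k4 = (-0.062970, -1.003630, -1.254817, 0.050421)
  Y <- Y + (h/6)(k1 + 2k2 + 2k3 + k4): x = -0.9953, y = -0.4006, dx/dtau = -0.0633, dy/dtau = -1.0037
step 2:
  k1: at (x, y) = (-0.995346, -0.400561), (dx/dtau, dy/dtau) = (-0.063258, -1.003725); Gamma_xxx = -0.499995, Gamma_xxy = 0.000000, Gamma_xyy = 1.247665, Gamma_yxx = 0.000000, Gamma_yxy = -0.398879, Gamma_yyy = 0.000000; k1 = (-0.063258, -1.003725, -1.254977, 0.050652)
  k2: at (x, y) = (-1.000090, -0.475841), (dx/dtau, dy/dtau) = (-0.157381, -0.999926); Gamma_xxx = -0.500000, Gamma_xxy = 0.000000, Gamma_xyy = 1.250045, Gamma_yxx = 0.000000, Gamma_yxy = -0.400022, Gamma_yyy = 0.000000; k2 = (-0.157381, -0.999926, -1.237476, 0.125902)
  k3: at (x, y) = (-1.007149, -0.475556), (dx/dtau, dy/dtau) = (-0.156068, -0.994283); Gamma_xxx = -0.499987, Gamma_xxy = 0.000000, Gamma_xyy = 1.253556, Gamma_yxx = 0.000000, Gamma_yxy = -0.401707, Gamma_yyy = 0.000000; k3 = (-0.156068, -0.994283, -1.227084, 0.124671)
  k4: at (x, y) = (-1.018756, -0.549704), (dx/dtau, dy/dtau) = (-0.247320, -0.985025); Gamma_xxx = -0.499914, Gamma_xxy = 0.000000, Gamma_xyy = 1.259248, Gamma_yxx = 0.000000, Gamma_yxy = -0.404440, Gamma_yyy = 0.000000; k4 = (-0.247320, -0.985025, -1.191237, 0.197056)
  Y <- Y + (h/6)(k1 + 2k2 + 2k3 + k4): x = -1.0188, y = -0.5500, dx/dtau = -0.2476, dy/dtau = -0.9850
step 3:
  k1: at (x, y) = (-1.018783, -0.549991), (dx/dtau, dy/dtau) = (-0.247641, -0.985004); Gamma_xxx = -0.499913, Gamma_xxy = 0.000000, Gamma_xyy = 1.259261, Gamma_yxx = 0.000000, Gamma_yxy = -0.404446, Gamma_yyy = 0.000000; k1 = (-0.247641, -0.985004, -1.191119, 0.197311)
  k2: at (x, y) = (-1.037356, -0.623866), (dx/dtau, dy/dtau) = (-0.336975, -0.970206); Gamma_xxx = -0.499664, Gamma_xxy = 0.000000, Gamma_xyy = 1.268174, Gamma_yxx = 0.000000, Gamma_yxy = -0.408721, Gamma_yyy = 0.000000; k2 = (-0.336975, -0.970206, -1.136992, 0.267250)
  k3: at (x, y) = (-1.044056, -0.622756), (dx/dtau, dy/dtau) = (-0.332916, -0.964960); Gamma_xxx = -0.499536, Gamma_xxy = 0.000000, Gamma_xyy = 1.271331, Gamma_yxx = 0.000000, Gamma_yxy = -0.410234, Gamma_yyy = 0.000000; k3 = (-0.332916, -0.964960, -1.128433, 0.263575)
  k4: at (x, y) = (-1.068720, -0.694735), (dx/dtau, dy/dtau) = (-0.416906, -0.945468); Gamma_xxx = -0.498898, Gamma_xxy = 0.000000, Gamma_xyy = 1.282707, Gamma_yxx = 0.000000, Gamma_yxy = -0.415669, Gamma_yyy = 0.000000; k4 = (-0.416906, -0.945468, -1.059909, 0.327690)
  Y <- Y + (h/6)(k1 + 2k2 + 2k3 + k4): x = -1.0689, y = -0.6950, dx/dtau = -0.4172, dy/dtau = -0.9453

Answer: x = -1.0689, y = -0.6950, dx/dtau = -0.4172, dy/dtau = -0.9453


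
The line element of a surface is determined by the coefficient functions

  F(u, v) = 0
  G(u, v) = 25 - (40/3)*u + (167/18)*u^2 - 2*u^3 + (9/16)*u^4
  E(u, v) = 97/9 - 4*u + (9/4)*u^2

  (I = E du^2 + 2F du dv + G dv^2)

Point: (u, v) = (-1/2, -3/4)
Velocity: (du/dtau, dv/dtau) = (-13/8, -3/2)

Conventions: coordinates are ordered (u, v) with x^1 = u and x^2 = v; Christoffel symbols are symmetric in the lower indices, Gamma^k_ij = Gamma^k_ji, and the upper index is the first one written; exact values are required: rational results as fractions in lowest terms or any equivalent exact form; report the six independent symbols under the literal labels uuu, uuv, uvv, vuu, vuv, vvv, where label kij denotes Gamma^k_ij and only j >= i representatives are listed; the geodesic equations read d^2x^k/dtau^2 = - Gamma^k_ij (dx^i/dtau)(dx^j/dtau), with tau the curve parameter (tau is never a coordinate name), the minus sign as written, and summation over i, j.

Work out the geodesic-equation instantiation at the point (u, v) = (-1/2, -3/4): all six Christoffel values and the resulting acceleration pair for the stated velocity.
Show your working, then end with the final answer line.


E = 1921/144, F = 0, G = 78961/2304 at the point
E_u = -25/4, E_v = 0, F_u = 0, F_v = 0, G_u = -7025/288, G_v = 0
EG - F^2 = 151684081/331776;  g^inv = (331776/151684081) * [[78961/2304, 0], [0, 1921/144]]
first-kind symbols [ij,l] = (1/2)(d_i g_jl + d_j g_il - d_l g_ij): [uu,u] = E_u/2 = -25/8, [uu,v] = F_u - E_v/2 = 0, [uv,u] = E_v/2 = 0, [uv,v] = G_u/2 = -7025/576, [vv,u] = F_v - G_u/2 = 7025/576, [vv,v] = G_v/2 = 0
Gamma^u_ij = (G*[ij,u] - F*[ij,v])/(EG - F^2), Gamma^v_ij = (E*[ij,v] - F*[ij,u])/(EG - F^2)
Gamma_uuu = -450/1921, Gamma_uuv = 0, Gamma_uvv = 7025/7684, Gamma_vuu = 0, Gamma_vuv = -100/281, Gamma_vvv = 0
d^2u/dtau^2 = -(Gamma_uuu*(-13/8)^2 + 2*Gamma_uuv*(-13/8)*(-3/2) + Gamma_uvv*(-3/2)^2) = -88425/61472
d^2v/dtau^2 = -(Gamma_vuu*(-13/8)^2 + 2*Gamma_vuv*(-13/8)*(-3/2) + Gamma_vvv*(-3/2)^2) = 975/562

Answer: Gamma_uuu = -450/1921, Gamma_uuv = 0, Gamma_uvv = 7025/7684, Gamma_vuu = 0, Gamma_vuv = -100/281, Gamma_vvv = 0; accelerations (d^2u/dtau^2, d^2v/dtau^2) = (-88425/61472, 975/562)


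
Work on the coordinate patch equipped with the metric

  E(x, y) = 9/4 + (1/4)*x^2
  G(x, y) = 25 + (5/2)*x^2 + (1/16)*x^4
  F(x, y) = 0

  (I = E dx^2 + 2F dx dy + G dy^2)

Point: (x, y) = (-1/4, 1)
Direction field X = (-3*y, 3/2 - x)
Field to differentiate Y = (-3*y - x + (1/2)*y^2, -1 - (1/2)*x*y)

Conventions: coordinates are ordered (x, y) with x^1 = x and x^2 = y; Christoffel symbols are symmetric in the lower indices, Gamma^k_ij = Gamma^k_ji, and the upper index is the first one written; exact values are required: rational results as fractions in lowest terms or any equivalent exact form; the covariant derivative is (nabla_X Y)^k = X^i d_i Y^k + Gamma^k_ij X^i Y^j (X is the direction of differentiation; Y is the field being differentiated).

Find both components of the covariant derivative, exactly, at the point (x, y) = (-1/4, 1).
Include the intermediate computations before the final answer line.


E = 145/64, F = 0, G = 103041/4096 at the point
E_x = -1/8, E_y = 0, F_x = 0, F_y = 0, G_x = -321/256, G_y = 0
EG - F^2 = 14940945/262144;  g^inv = (262144/14940945) * [[103041/4096, 0], [0, 145/64]]
first-kind symbols [ij,l] = (1/2)(d_i g_jl + d_j g_il - d_l g_ij): [xx,x] = E_x/2 = -1/16, [xx,y] = F_x - E_y/2 = 0, [xy,x] = E_y/2 = 0, [xy,y] = G_x/2 = -321/512, [yy,x] = F_y - G_x/2 = 321/512, [yy,y] = G_y/2 = 0
Gamma^x_ij = (G*[ij,x] - F*[ij,y])/(EG - F^2), Gamma^y_ij = (E*[ij,y] - F*[ij,x])/(EG - F^2)
Gamma_xxx = -4/145, Gamma_xxy = 0, Gamma_xyy = 321/1160, Gamma_yxx = 0, Gamma_yxy = -8/321, Gamma_yyy = 0
X = (-3, 7/4), Y = (-9/4, -7/8) at the point

Answer: (nabla_X Y)^x = -41201/37120, (nabla_X Y)^y = 5997/3424
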